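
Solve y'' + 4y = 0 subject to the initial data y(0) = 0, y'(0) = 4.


Characteristic roots of r² + 4 = 0 are ±2i, so y = C₁cos(2x) + C₂sin(2x).
Apply y(0) = 0: C₁ = 0. Differentiate and apply y'(0) = 4: 2·C₂ = 4, so C₂ = 2.
Particular solution: y = 2sin(2x).


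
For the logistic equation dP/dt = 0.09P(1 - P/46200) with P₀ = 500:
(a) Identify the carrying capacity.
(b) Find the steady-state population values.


Logistic ODE dP/dt = 0.09P(1 - P/46200) has equilibria where dP/dt = 0, i.e. P = 0 or P = 46200.
The coefficient (1 - P/K) = 0 when P = K, identifying K = 46200 as the carrying capacity.
(a) K = 46200; (b) equilibria P = 0 and P = 46200.


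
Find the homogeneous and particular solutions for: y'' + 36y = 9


Homogeneous part: r² + 36 = 0 ⇒ r = ±6i, so y_h = C₁cos(6x) + C₂sin(6x).
Try constant y_p = A; plug in: 36A = 9 ⇒ A = 1/4.
General solution: y = C₁cos(6x) + C₂sin(6x) + 1/4.


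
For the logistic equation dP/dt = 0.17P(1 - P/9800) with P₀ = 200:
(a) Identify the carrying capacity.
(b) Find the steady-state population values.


Logistic ODE dP/dt = 0.17P(1 - P/9800) has equilibria where dP/dt = 0, i.e. P = 0 or P = 9800.
The coefficient (1 - P/K) = 0 when P = K, identifying K = 9800 as the carrying capacity.
(a) K = 9800; (b) equilibria P = 0 and P = 9800.


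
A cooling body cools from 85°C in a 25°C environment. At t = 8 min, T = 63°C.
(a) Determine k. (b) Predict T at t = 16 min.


Newton's law: T(t) = T_a + (T₀ - T_a)e^(-kt).
(a) Use T(8) = 63: (63 - 25)/(85 - 25) = e^(-k·8), so k = -ln(0.633)/8 ≈ 0.0571.
(b) Apply k to t = 16: T(16) = 25 + (60)e^(-0.914) ≈ 49.1°C.


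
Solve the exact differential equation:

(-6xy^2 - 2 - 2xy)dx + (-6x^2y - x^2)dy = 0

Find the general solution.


Check exactness: ∂M/∂y = -12xy - 2x and ∂N/∂x = -12xy - 2x; equal, so the equation is exact.
Integrate M with respect to x (treating y as constant): ∫M dx = -3x^2y^2 - 2x - x^2y + h(y).
Differentiate w.r.t. y and set equal to N: all terms match, so h'(y) = 0 and h is a constant absorbed into C.
General solution: -3x^2y^2 - 2x - x^2y = C.


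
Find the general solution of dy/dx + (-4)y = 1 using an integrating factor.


P(x) = -4 ⇒ μ = e^(-4x).
(μ y)' = e^(-4x) ⇒ μ y = -(1/4)e^(-4x) + C.
Divide by μ: y = -1/4 + Ce^(4x).


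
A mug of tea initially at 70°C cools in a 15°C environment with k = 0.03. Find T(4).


Newton's law: dT/dt = -k(T - T_a) has solution T(t) = T_a + (T₀ - T_a)e^(-kt).
Plug in T_a = 15, T₀ = 70, k = 0.03, t = 4: T(4) = 15 + (55)e^(-0.12) ≈ 63.8°C.


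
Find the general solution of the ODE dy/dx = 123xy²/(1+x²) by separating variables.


Separate: dy/y² = 123x/(1+x²) dx.
Integrate LHS: ∫ dy/y² = -1/y.
Integrate RHS via u = 1+x²: (123/2)ln(1+x²) + C.
Result: -1/y = (123/2)ln(1+x²) + C.


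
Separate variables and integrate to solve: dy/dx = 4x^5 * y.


Separate variables: dy/y = 4x^5 dx.
Integrate: ln|y| = (2/3)x^6 + C₀.
Exponentiate: y = Ce^((2/3)x^6).


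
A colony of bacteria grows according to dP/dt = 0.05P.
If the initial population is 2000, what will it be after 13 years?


The ODE dP/dt = 0.05P has solution P(t) = P(0)e^(0.05t).
Substitute P(0) = 2000 and t = 13: P(13) = 2000 e^(0.65) ≈ 3831.


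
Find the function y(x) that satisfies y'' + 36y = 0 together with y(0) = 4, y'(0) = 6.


Characteristic roots of r² + 36 = 0 are ±6i, so y = C₁cos(6x) + C₂sin(6x).
Apply y(0) = 4: C₁ = 4. Differentiate and apply y'(0) = 6: 6·C₂ = 6, so C₂ = 1.
Particular solution: y = 4cos(6x) + sin(6x).


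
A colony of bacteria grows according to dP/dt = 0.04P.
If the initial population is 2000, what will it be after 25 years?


The ODE dP/dt = 0.04P has solution P(t) = P(0)e^(0.04t).
Substitute P(0) = 2000 and t = 25: P(25) = 2000 e^(1.00) ≈ 5437.


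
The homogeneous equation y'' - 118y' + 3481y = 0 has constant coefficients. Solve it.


Characteristic equation: r² - 118r + 3481 = 0, i.e. (r - 59)² = 0.
Repeated root r = 59; include an x factor for the second linearly independent solution.
General solution: y = (C₁ + C₂x)e^(59x).


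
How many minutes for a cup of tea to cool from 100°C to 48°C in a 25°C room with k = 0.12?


From T(t) = T_a + (T₀ - T_a)e^(-kt), set T(t) = 48:
(48 - 25) / (100 - 25) = e^(-0.12t), so t = -ln(0.307)/0.12 ≈ 9.8 minutes.


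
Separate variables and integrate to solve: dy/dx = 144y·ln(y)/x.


Separate: dy/[y ln(y)] = 144 dx/x.
Substitute u = ln(y): du/u = 144 dx/x.
Integrate: ln|ln(y)| = 144ln|x| + C₀, hence ln(y) = C·x^144.


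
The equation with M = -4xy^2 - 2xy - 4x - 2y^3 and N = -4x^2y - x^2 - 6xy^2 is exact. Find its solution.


Check exactness: ∂M/∂y = -8xy - 2x - 6y^2 and ∂N/∂x = -8xy - 2x - 6y^2; equal, so the equation is exact.
Integrate M with respect to x (treating y as constant): ∫M dx = -2x^2y^2 - x^2y - 2x^2 - 2xy^3 + h(y).
Differentiate w.r.t. y and set equal to N: all terms match, so h'(y) = 0 and h is a constant absorbed into C.
General solution: -2x^2y^2 - x^2y - 2x^2 - 2xy^3 = C.


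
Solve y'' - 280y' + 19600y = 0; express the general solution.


Characteristic equation: r² - 280r + 19600 = 0, i.e. (r - 140)² = 0.
Repeated root r = 140; include an x factor for the second linearly independent solution.
General solution: y = (C₁ + C₂x)e^(140x).


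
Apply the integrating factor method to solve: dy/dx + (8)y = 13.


P(x) = 8, Q(x) = 13; integrating factor μ = e^(8x).
(μ y)' = 13e^(8x) ⇒ μ y = (13/8)e^(8x) + C.
Divide by μ: y = 13/8 + Ce^(-8x).


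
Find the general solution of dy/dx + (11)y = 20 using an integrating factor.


P(x) = 11, Q(x) = 20; integrating factor μ = e^(11x).
(μ y)' = 20e^(11x) ⇒ μ y = (20/11)e^(11x) + C.
Divide by μ: y = 20/11 + Ce^(-11x).


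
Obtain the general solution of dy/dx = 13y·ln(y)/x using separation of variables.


Separate: dy/[y ln(y)] = 13 dx/x.
Substitute u = ln(y): du/u = 13 dx/x.
Integrate: ln|ln(y)| = 13ln|x| + C₀, hence ln(y) = C·x^13.


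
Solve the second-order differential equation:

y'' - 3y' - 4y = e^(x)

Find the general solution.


Characteristic roots of r² - 3r - 4 = 0 are -1, 4.
y_h = C₁e^(-x) + C₂e^(4x).
Forcing exponent 1 is not a characteristic root; try y_p = Ae^(x).
Substitute: A·(1 + (-3)·1 + (-4)) = A·-6 = 1, so A = -1/6.
General solution: y = C₁e^(-x) + C₂e^(4x) - (1/6)e^(x).


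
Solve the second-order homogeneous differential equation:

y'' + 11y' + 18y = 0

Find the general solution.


Characteristic equation: r² + 11r + 18 = 0.
Factor: (r + 9)(r + 2) = 0 ⇒ r = -9, -2 (distinct real).
General solution: y = C₁e^(-9x) + C₂e^(-2x).


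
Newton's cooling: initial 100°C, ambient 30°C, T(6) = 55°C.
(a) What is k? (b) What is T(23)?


Newton's law: T(t) = T_a + (T₀ - T_a)e^(-kt).
(a) Use T(6) = 55: (55 - 30)/(100 - 30) = e^(-k·6), so k = -ln(0.357)/6 ≈ 0.1716.
(b) Apply k to t = 23: T(23) = 30 + (70)e^(-3.947) ≈ 31.4°C.


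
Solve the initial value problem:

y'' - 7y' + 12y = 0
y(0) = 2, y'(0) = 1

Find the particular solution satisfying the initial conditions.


Characteristic roots of r² - 7r + 12 = 0 are 3, 4.
General solution y = c₁ e^(3x) + c₂ e^(4x).
Apply y(0) = 2: c₁ + c₂ = 2. Apply y'(0) = 1: 3 c₁ + 4 c₂ = 1.
Solve: c₁ = 7, c₂ = -5.
Particular solution: y = 7e^(3x) - 5e^(4x).


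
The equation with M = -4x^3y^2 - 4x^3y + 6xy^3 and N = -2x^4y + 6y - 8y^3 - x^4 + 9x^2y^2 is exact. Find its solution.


Check exactness: ∂M/∂y = -8x^3y - 4x^3 + 18xy^2 and ∂N/∂x = -8x^3y - 4x^3 + 18xy^2; equal, so the equation is exact.
Integrate M with respect to x (treating y as constant): ∫M dx = -x^4y^2 - x^4y + 3x^2y^3 + h(y).
Differentiate w.r.t. y and set equal to N: the x-dependent terms already match, leaving h'(y) = 6y - 8y^3. Integrate: h(y) = 3y^2 - 2y^4.
So F(x,y) = -x^4y^2 + 3y^2 - 2y^4 - x^4y + 3x^2y^3.
General solution: -x^4y^2 + 3y^2 - 2y^4 - x^4y + 3x^2y^3 = C.


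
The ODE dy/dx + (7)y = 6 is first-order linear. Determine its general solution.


P(x) = 7, Q(x) = 6; integrating factor μ = e^(7x).
(μ y)' = 6e^(7x) ⇒ μ y = (6/7)e^(7x) + C.
Divide by μ: y = 6/7 + Ce^(-7x).


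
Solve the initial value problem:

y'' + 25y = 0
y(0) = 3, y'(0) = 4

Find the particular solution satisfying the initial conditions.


Characteristic roots of r² + 25 = 0 are ±5i, so y = C₁cos(5x) + C₂sin(5x).
Apply y(0) = 3: C₁ = 3. Differentiate and apply y'(0) = 4: 5·C₂ = 4, so C₂ = 4/5.
Particular solution: y = 3cos(5x) + (4/5)sin(5x).


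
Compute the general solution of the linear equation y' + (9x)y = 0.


P(x) = 9x ⇒ μ = e^((9/2)x²).
Q(x) = 0 so μ y is constant: y = Ce^(-(9/2)x²).


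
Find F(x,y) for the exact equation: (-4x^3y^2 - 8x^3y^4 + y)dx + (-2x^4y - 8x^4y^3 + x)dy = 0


Check exactness: ∂M/∂y = -8x^3y - 32x^3y^3 + 1 and ∂N/∂x = -8x^3y - 32x^3y^3 + 1; equal, so the equation is exact.
Integrate M with respect to x (treating y as constant): ∫M dx = -x^4y^2 - 2x^4y^4 + xy + h(y).
Differentiate w.r.t. y and set equal to N: all terms match, so h'(y) = 0 and h is a constant absorbed into C.
General solution: -x^4y^2 - 2x^4y^4 + xy = C.


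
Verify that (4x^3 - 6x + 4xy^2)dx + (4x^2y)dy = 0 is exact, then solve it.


Check exactness: ∂M/∂y = 8xy and ∂N/∂x = 8xy; equal, so the equation is exact.
Integrate M with respect to x (treating y as constant): ∫M dx = x^4 - 3x^2 + 2x^2y^2 + h(y).
Differentiate w.r.t. y and set equal to N: all terms match, so h'(y) = 0 and h is a constant absorbed into C.
General solution: x^4 - 3x^2 + 2x^2y^2 = C.


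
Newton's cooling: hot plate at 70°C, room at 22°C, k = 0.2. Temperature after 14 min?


Newton's law: dT/dt = -k(T - T_a) has solution T(t) = T_a + (T₀ - T_a)e^(-kt).
Plug in T_a = 22, T₀ = 70, k = 0.2, t = 14: T(14) = 22 + (48)e^(-2.80) ≈ 24.9°C.


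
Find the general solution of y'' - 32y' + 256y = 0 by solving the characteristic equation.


Characteristic equation: r² - 32r + 256 = 0, i.e. (r - 16)² = 0.
Repeated root r = 16; include an x factor for the second linearly independent solution.
General solution: y = (C₁ + C₂x)e^(16x).


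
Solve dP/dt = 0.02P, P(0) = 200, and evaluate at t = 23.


The ODE dP/dt = 0.02P has solution P(t) = P(0)e^(0.02t).
Substitute P(0) = 200 and t = 23: P(23) = 200 e^(0.46) ≈ 317.


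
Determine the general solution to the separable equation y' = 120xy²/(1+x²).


Separate: dy/y² = 120x/(1+x²) dx.
Integrate LHS: ∫ dy/y² = -1/y.
Integrate RHS via u = 1+x²: 60ln(1+x²) + C.
Result: -1/y = 60ln(1+x²) + C.


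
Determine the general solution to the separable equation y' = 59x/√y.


Separate: √y dy = 59x dx.
Integrate: (2/3)y^(3/2) = (59/2)x² + C.


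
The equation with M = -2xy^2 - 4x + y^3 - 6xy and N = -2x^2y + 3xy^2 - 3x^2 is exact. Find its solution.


Check exactness: ∂M/∂y = -4xy + 3y^2 - 6x and ∂N/∂x = -4xy + 3y^2 - 6x; equal, so the equation is exact.
Integrate M with respect to x (treating y as constant): ∫M dx = -x^2y^2 - 2x^2 + xy^3 - 3x^2y + h(y).
Differentiate w.r.t. y and set equal to N: all terms match, so h'(y) = 0 and h is a constant absorbed into C.
General solution: -x^2y^2 - 2x^2 + xy^3 - 3x^2y = C.


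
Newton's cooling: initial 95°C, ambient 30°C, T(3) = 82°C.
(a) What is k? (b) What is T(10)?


Newton's law: T(t) = T_a + (T₀ - T_a)e^(-kt).
(a) Use T(3) = 82: (82 - 30)/(95 - 30) = e^(-k·3), so k = -ln(0.800)/3 ≈ 0.0744.
(b) Apply k to t = 10: T(10) = 30 + (65)e^(-0.744) ≈ 60.9°C.


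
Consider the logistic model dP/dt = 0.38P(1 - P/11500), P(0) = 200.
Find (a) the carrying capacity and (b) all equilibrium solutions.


Logistic ODE dP/dt = 0.38P(1 - P/11500) has equilibria where dP/dt = 0, i.e. P = 0 or P = 11500.
The coefficient (1 - P/K) = 0 when P = K, identifying K = 11500 as the carrying capacity.
(a) K = 11500; (b) equilibria P = 0 and P = 11500.


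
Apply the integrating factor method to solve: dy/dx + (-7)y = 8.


P(x) = -7 ⇒ μ = e^(-7x).
(μ y)' = 8e^(-7x) ⇒ μ y = -(8/7)e^(-7x) + C.
Divide by μ: y = -8/7 + Ce^(7x).


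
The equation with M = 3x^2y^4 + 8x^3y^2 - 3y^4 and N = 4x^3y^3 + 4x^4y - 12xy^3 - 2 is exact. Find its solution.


Check exactness: ∂M/∂y = 12x^2y^3 + 16x^3y - 12y^3 and ∂N/∂x = 12x^2y^3 + 16x^3y - 12y^3; equal, so the equation is exact.
Integrate M with respect to x (treating y as constant): ∫M dx = x^3y^4 + 2x^4y^2 - 3xy^4 + h(y).
Differentiate w.r.t. y and set equal to N: the x-dependent terms already match, leaving h'(y) = -2. Integrate: h(y) = -2y.
So F(x,y) = x^3y^4 + 2x^4y^2 - 3xy^4 - 2y.
General solution: x^3y^4 + 2x^4y^2 - 3xy^4 - 2y = C.


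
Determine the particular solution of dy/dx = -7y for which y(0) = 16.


General solution of y' = -7y is y = Ce^(-7x).
Apply y(0) = 16: C = 16.
Particular solution: y = 16e^(-7x).


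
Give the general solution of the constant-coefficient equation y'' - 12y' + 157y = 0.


Characteristic equation: r² - 12r + 157 = 0.
Discriminant is negative; roots r = 6 ± 11i (complex conjugate pair).
General solution uses e^(α x)(C₁ cos(β x) + C₂ sin(β x)): y = e^(6x)(C₁cos(11x) + C₂sin(11x)).


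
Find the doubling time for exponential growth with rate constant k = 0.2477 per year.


Exponential growth: P(t) = P₀ e^(0.2477t). Set P(t)/P₀ = 2: e^(0.2477t) = 2.
Solve: t = ln(2)/0.2477 ≈ 2.80 years.


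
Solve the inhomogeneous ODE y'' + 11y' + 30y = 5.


Characteristic roots of r² + 11r + 30 = 0 are -5, -6.
y_h = C₁e^(-5x) + C₂e^(-6x).
Constant forcing; try y_p = A. Then 30A = 5 ⇒ A = 1/6.
General solution: y = C₁e^(-5x) + C₂e^(-6x) + 1/6.


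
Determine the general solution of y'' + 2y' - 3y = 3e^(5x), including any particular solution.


Characteristic roots of r² + 2r - 3 = 0 are -3, 1.
y_h = C₁e^(-3x) + C₂e^(x).
Forcing exponent 5 is not a characteristic root; try y_p = Ae^(5x).
Substitute: A·(25 + (2)·5 + (-3)) = A·32 = 3, so A = 3/32.
General solution: y = C₁e^(-3x) + C₂e^(x) + (3/32)e^(5x).


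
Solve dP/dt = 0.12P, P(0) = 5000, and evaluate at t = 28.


The ODE dP/dt = 0.12P has solution P(t) = P(0)e^(0.12t).
Substitute P(0) = 5000 and t = 28: P(28) = 5000 e^(3.36) ≈ 143946.


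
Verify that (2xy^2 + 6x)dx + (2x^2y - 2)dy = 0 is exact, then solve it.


Check exactness: ∂M/∂y = 4xy and ∂N/∂x = 4xy; equal, so the equation is exact.
Integrate M with respect to x (treating y as constant): ∫M dx = x^2y^2 + 3x^2 + h(y).
Differentiate w.r.t. y and set equal to N: the x-dependent terms already match, leaving h'(y) = -2. Integrate: h(y) = -2y.
So F(x,y) = x^2y^2 + 3x^2 - 2y.
General solution: x^2y^2 + 3x^2 - 2y = C.


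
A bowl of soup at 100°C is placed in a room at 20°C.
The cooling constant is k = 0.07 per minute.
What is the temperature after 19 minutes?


Newton's law: dT/dt = -k(T - T_a) has solution T(t) = T_a + (T₀ - T_a)e^(-kt).
Plug in T_a = 20, T₀ = 100, k = 0.07, t = 19: T(19) = 20 + (80)e^(-1.33) ≈ 41.2°C.


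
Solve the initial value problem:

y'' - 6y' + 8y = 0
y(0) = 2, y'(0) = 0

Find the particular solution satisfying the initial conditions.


Characteristic roots of r² - 6r + 8 = 0 are 2, 4.
General solution y = c₁ e^(2x) + c₂ e^(4x).
Apply y(0) = 2: c₁ + c₂ = 2. Apply y'(0) = 0: 2 c₁ + 4 c₂ = 0.
Solve: c₁ = 4, c₂ = -2.
Particular solution: y = 4e^(2x) - 2e^(4x).


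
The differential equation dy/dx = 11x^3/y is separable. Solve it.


Separate variables: y dy = 11x^3 dx.
Integrate both sides: y²/2 = (11/4)x^4 + C₀.
Multiply by 2: y² = (11/2)x^4 + C.


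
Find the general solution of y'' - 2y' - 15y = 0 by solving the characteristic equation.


Characteristic equation: r² - 2r - 15 = 0.
Factor: (r - 5)(r + 3) = 0 ⇒ r = 5, -3 (distinct real).
General solution: y = C₁e^(5x) + C₂e^(-3x).


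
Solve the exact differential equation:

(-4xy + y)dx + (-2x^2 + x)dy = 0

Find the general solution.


Check exactness: ∂M/∂y = -4x + 1 and ∂N/∂x = -4x + 1; equal, so the equation is exact.
Integrate M with respect to x (treating y as constant): ∫M dx = -2x^2y + xy + h(y).
Differentiate w.r.t. y and set equal to N: all terms match, so h'(y) = 0 and h is a constant absorbed into C.
General solution: -2x^2y + xy = C.


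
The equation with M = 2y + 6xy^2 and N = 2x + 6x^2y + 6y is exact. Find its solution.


Check exactness: ∂M/∂y = 2 + 12xy and ∂N/∂x = 2 + 12xy; equal, so the equation is exact.
Integrate M with respect to x (treating y as constant): ∫M dx = 2xy + 3x^2y^2 + h(y).
Differentiate w.r.t. y and set equal to N: the x-dependent terms already match, leaving h'(y) = 6y. Integrate: h(y) = 3y^2.
So F(x,y) = 2xy + 3x^2y^2 + 3y^2.
General solution: 2xy + 3x^2y^2 + 3y^2 = C.


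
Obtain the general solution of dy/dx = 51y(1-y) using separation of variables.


Separate: dy/[y(1-y)] = 51 dx.
Partial fractions: 1/[y(1-y)] = 1/y + 1/(1-y).
Integrate: ln|y/(1-y)| = 51x + C₀.
Solve for y: y = 1/(1 + Ce^(-51x)).


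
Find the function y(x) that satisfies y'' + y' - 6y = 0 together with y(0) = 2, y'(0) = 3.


Characteristic roots of r² + r - 6 = 0 are -3, 2.
General solution y = c₁ e^(-3x) + c₂ e^(2x).
Apply y(0) = 2: c₁ + c₂ = 2. Apply y'(0) = 3: -3 c₁ + 2 c₂ = 3.
Solve: c₁ = 1/5, c₂ = 9/5.
Particular solution: y = (1/5)e^(-3x) + (9/5)e^(2x).


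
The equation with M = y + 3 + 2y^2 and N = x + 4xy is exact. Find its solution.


Check exactness: ∂M/∂y = 1 + 4y and ∂N/∂x = 1 + 4y; equal, so the equation is exact.
Integrate M with respect to x (treating y as constant): ∫M dx = xy + 3x + 2xy^2 + h(y).
Differentiate w.r.t. y and set equal to N: all terms match, so h'(y) = 0 and h is a constant absorbed into C.
General solution: xy + 3x + 2xy^2 = C.


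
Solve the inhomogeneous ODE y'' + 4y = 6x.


Homogeneous: r² + 4 = 0 ⇒ r = ±2i, y_h = C₁cos(2x) + C₂sin(2x).
Polynomial forcing; try y_p = Ax + B. Then y_p'' + 4 y_p = 4(Ax + B) = 6x, so B = 0 and A = 3/2.
General solution: y = C₁cos(2x) + C₂sin(2x) + (3/2)x.


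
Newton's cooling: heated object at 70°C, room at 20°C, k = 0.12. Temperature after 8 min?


Newton's law: dT/dt = -k(T - T_a) has solution T(t) = T_a + (T₀ - T_a)e^(-kt).
Plug in T_a = 20, T₀ = 70, k = 0.12, t = 8: T(8) = 20 + (50)e^(-0.96) ≈ 39.1°C.


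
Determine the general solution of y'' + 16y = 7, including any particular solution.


Homogeneous part: r² + 16 = 0 ⇒ r = ±4i, so y_h = C₁cos(4x) + C₂sin(4x).
Try constant y_p = A; plug in: 16A = 7 ⇒ A = 7/16.
General solution: y = C₁cos(4x) + C₂sin(4x) + 7/16.


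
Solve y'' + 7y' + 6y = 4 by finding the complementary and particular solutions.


Characteristic roots of r² + 7r + 6 = 0 are -6, -1.
y_h = C₁e^(-6x) + C₂e^(-x).
Constant forcing; try y_p = A. Then 6A = 4 ⇒ A = 2/3.
General solution: y = C₁e^(-6x) + C₂e^(-x) + 2/3.


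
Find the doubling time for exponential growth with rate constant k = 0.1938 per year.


Exponential growth: P(t) = P₀ e^(0.1938t). Set P(t)/P₀ = 2: e^(0.1938t) = 2.
Solve: t = ln(2)/0.1938 ≈ 3.58 years.


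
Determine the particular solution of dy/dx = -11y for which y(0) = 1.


General solution of y' = -11y is y = Ce^(-11x).
Apply y(0) = 1: C = 1.
Particular solution: y = e^(-11x).


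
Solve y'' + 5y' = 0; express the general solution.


Characteristic equation: r² + 5r = 0.
Factor: (r + 5)(r - 0) = 0 ⇒ r = -5, 0 (distinct real).
General solution: y = C₁e^(-5x) + C₂.


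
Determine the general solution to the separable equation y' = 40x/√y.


Separate: √y dy = 40x dx.
Integrate: (2/3)y^(3/2) = 20x² + C.


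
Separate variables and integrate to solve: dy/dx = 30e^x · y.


Separate variables: dy/y = 30e^x dx.
Integrate: ln|y| = 30e^x + C₀.
Exponentiate: y = Ce^(30e^x).


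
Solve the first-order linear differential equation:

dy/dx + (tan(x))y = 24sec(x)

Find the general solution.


P(x) = tan(x) ⇒ μ = e^(∫tan(x)dx) = sec(x).
(sec(x) y)' = 24sec²(x) ⇒ sec(x) y = 24tan(x) + C.
Multiply by cos(x): y = 24sin(x) + C·cos(x).


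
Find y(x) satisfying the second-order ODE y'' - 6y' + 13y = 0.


Characteristic equation: r² - 6r + 13 = 0.
Discriminant is negative; roots r = 3 ± 2i (complex conjugate pair).
General solution uses e^(α x)(C₁ cos(β x) + C₂ sin(β x)): y = e^(3x)(C₁cos(2x) + C₂sin(2x)).


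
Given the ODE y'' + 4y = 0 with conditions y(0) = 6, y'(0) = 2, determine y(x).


Characteristic roots of r² + 4 = 0 are ±2i, so y = C₁cos(2x) + C₂sin(2x).
Apply y(0) = 6: C₁ = 6. Differentiate and apply y'(0) = 2: 2·C₂ = 2, so C₂ = 1.
Particular solution: y = 6cos(2x) + sin(2x).


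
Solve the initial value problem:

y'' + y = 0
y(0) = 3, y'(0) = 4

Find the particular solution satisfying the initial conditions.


Characteristic roots of r² + 1 = 0 are ±1i, so y = C₁cos(x) + C₂sin(x).
Apply y(0) = 3: C₁ = 3. Differentiate and apply y'(0) = 4: 1·C₂ = 4, so C₂ = 4.
Particular solution: y = 3cos(x) + 4sin(x).


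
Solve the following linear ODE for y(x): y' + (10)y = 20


P(x) = 10, Q(x) = 20; integrating factor μ = e^(10x).
(μ y)' = 20e^(10x) ⇒ μ y = 2e^(10x) + C.
Divide by μ: y = 2 + Ce^(-10x).


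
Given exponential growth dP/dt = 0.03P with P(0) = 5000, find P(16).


The ODE dP/dt = 0.03P has solution P(t) = P(0)e^(0.03t).
Substitute P(0) = 5000 and t = 16: P(16) = 5000 e^(0.48) ≈ 8080.


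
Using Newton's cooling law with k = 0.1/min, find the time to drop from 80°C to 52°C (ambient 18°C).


From T(t) = T_a + (T₀ - T_a)e^(-kt), set T(t) = 52:
(52 - 18) / (80 - 18) = e^(-0.1t), so t = -ln(0.548)/0.1 ≈ 6.0 minutes.


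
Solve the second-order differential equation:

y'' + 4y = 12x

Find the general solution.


Homogeneous: r² + 4 = 0 ⇒ r = ±2i, y_h = C₁cos(2x) + C₂sin(2x).
Polynomial forcing; try y_p = Ax + B. Then y_p'' + 4 y_p = 4(Ax + B) = 12x, so B = 0 and A = 3.
General solution: y = C₁cos(2x) + C₂sin(2x) + 3x.


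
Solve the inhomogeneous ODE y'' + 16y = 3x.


Homogeneous: r² + 16 = 0 ⇒ r = ±4i, y_h = C₁cos(4x) + C₂sin(4x).
Polynomial forcing; try y_p = Ax + B. Then y_p'' + 16 y_p = 16(Ax + B) = 3x, so B = 0 and A = 3/16.
General solution: y = C₁cos(4x) + C₂sin(4x) + (3/16)x.


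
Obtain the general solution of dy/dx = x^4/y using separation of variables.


Separate variables: y dy = x^4 dx.
Integrate both sides: y²/2 = (1/5)x^5 + C₀.
Multiply by 2: y² = (2/5)x^5 + C.


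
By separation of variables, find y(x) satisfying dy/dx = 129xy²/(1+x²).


Separate: dy/y² = 129x/(1+x²) dx.
Integrate LHS: ∫ dy/y² = -1/y.
Integrate RHS via u = 1+x²: (129/2)ln(1+x²) + C.
Result: -1/y = (129/2)ln(1+x²) + C.


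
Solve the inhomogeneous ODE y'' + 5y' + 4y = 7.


Characteristic roots of r² + 5r + 4 = 0 are -4, -1.
y_h = C₁e^(-4x) + C₂e^(-x).
Constant forcing; try y_p = A. Then 4A = 7 ⇒ A = 7/4.
General solution: y = C₁e^(-4x) + C₂e^(-x) + 7/4.


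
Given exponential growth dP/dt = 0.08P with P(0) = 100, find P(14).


The ODE dP/dt = 0.08P has solution P(t) = P(0)e^(0.08t).
Substitute P(0) = 100 and t = 14: P(14) = 100 e^(1.12) ≈ 306.


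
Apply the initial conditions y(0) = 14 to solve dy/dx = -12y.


General solution of y' = -12y is y = Ce^(-12x).
Apply y(0) = 14: C = 14.
Particular solution: y = 14e^(-12x).


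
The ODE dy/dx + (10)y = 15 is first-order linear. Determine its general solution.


P(x) = 10, Q(x) = 15; integrating factor μ = e^(10x).
(μ y)' = 15e^(10x) ⇒ μ y = (3/2)e^(10x) + C.
Divide by μ: y = 3/2 + Ce^(-10x).


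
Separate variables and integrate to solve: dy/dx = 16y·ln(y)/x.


Separate: dy/[y ln(y)] = 16 dx/x.
Substitute u = ln(y): du/u = 16 dx/x.
Integrate: ln|ln(y)| = 16ln|x| + C₀, hence ln(y) = C·x^16.


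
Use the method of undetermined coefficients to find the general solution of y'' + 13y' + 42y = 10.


Characteristic roots of r² + 13r + 42 = 0 are -6, -7.
y_h = C₁e^(-6x) + C₂e^(-7x).
Constant forcing; try y_p = A. Then 42A = 10 ⇒ A = 5/21.
General solution: y = C₁e^(-6x) + C₂e^(-7x) + 5/21.


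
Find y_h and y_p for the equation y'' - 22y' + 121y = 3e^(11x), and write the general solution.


Characteristic polynomial (r - 11)² = 0; repeated root r = 11.
y_h = (C₁ + C₂x)e^(11x). Forcing matches the repeated root (resonance), so try y_p = Ax² e^(11x).
Substitute and solve for A: 2A = 3, so A = 3/2.
General solution: y = (C₁ + C₂x + (3/2)x²)e^(11x).


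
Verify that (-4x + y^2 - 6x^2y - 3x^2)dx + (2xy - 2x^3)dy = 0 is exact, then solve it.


Check exactness: ∂M/∂y = 2y - 6x^2 and ∂N/∂x = 2y - 6x^2; equal, so the equation is exact.
Integrate M with respect to x (treating y as constant): ∫M dx = -2x^2 + xy^2 - 2x^3y - x^3 + h(y).
Differentiate w.r.t. y and set equal to N: all terms match, so h'(y) = 0 and h is a constant absorbed into C.
General solution: -2x^2 + xy^2 - 2x^3y - x^3 = C.


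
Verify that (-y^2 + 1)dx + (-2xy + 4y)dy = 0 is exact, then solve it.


Check exactness: ∂M/∂y = -2y and ∂N/∂x = -2y; equal, so the equation is exact.
Integrate M with respect to x (treating y as constant): ∫M dx = -xy^2 + x + h(y).
Differentiate w.r.t. y and set equal to N: the x-dependent terms already match, leaving h'(y) = 4y. Integrate: h(y) = 2y^2.
So F(x,y) = -xy^2 + 2y^2 + x.
General solution: -xy^2 + 2y^2 + x = C.


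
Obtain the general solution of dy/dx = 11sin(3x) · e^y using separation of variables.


Separate: e^(-y) dy = 11sin(3x) dx.
Integrate: -e^(-y) = -(11/3)cos(3x) + C₀.
Rearrange: e^(-y) = (11/3)cos(3x) + C.


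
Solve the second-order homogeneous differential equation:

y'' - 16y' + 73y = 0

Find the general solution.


Characteristic equation: r² - 16r + 73 = 0.
Discriminant is negative; roots r = 8 ± 3i (complex conjugate pair).
General solution uses e^(α x)(C₁ cos(β x) + C₂ sin(β x)): y = e^(8x)(C₁cos(3x) + C₂sin(3x)).


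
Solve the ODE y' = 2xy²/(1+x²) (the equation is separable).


Separate: dy/y² = 2x/(1+x²) dx.
Integrate LHS: ∫ dy/y² = -1/y.
Integrate RHS via u = 1+x²: ln(1+x²) + C.
Result: -1/y = ln(1+x²) + C.


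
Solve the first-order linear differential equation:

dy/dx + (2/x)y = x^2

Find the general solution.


P(x) = 2/x ⇒ μ = x^2.
(x^2 y)' = x^2·x^2 = x^4.
Integrate: x^2 y = x^5/(5) + C.
Solve for y: y = (1/5)x^3 + C/x^2.


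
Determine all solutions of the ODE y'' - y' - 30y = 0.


Characteristic equation: r² - r - 30 = 0.
Factor: (r - 6)(r + 5) = 0 ⇒ r = 6, -5 (distinct real).
General solution: y = C₁e^(6x) + C₂e^(-5x).


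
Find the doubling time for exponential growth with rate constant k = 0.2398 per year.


Exponential growth: P(t) = P₀ e^(0.2398t). Set P(t)/P₀ = 2: e^(0.2398t) = 2.
Solve: t = ln(2)/0.2398 ≈ 2.89 years.


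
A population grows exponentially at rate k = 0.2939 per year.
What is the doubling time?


Exponential growth: P(t) = P₀ e^(0.2939t). Set P(t)/P₀ = 2: e^(0.2939t) = 2.
Solve: t = ln(2)/0.2939 ≈ 2.36 years.


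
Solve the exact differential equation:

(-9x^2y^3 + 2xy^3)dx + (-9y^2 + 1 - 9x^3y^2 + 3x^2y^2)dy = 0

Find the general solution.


Check exactness: ∂M/∂y = -27x^2y^2 + 6xy^2 and ∂N/∂x = -27x^2y^2 + 6xy^2; equal, so the equation is exact.
Integrate M with respect to x (treating y as constant): ∫M dx = -3x^3y^3 + x^2y^3 + h(y).
Differentiate w.r.t. y and set equal to N: the x-dependent terms already match, leaving h'(y) = -9y^2 + 1. Integrate: h(y) = -3y^3 + y.
So F(x,y) = -3y^3 + y - 3x^3y^3 + x^2y^3.
General solution: -3y^3 + y - 3x^3y^3 + x^2y^3 = C.


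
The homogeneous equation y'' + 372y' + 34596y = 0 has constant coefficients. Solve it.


Characteristic equation: r² + 372r + 34596 = 0, i.e. (r + 186)² = 0.
Repeated root r = -186; include an x factor for the second linearly independent solution.
General solution: y = (C₁ + C₂x)e^(-186x).


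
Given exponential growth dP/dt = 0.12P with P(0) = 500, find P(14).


The ODE dP/dt = 0.12P has solution P(t) = P(0)e^(0.12t).
Substitute P(0) = 500 and t = 14: P(14) = 500 e^(1.68) ≈ 2683.


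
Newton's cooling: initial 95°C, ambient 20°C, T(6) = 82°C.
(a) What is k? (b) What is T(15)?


Newton's law: T(t) = T_a + (T₀ - T_a)e^(-kt).
(a) Use T(6) = 82: (82 - 20)/(95 - 20) = e^(-k·6), so k = -ln(0.827)/6 ≈ 0.0317.
(b) Apply k to t = 15: T(15) = 20 + (75)e^(-0.476) ≈ 66.6°C.


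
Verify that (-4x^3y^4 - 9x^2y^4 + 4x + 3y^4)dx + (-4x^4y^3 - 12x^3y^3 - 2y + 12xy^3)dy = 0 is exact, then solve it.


Check exactness: ∂M/∂y = -16x^3y^3 - 36x^2y^3 + 12y^3 and ∂N/∂x = -16x^3y^3 - 36x^2y^3 + 12y^3; equal, so the equation is exact.
Integrate M with respect to x (treating y as constant): ∫M dx = -x^4y^4 - 3x^3y^4 + 2x^2 + 3xy^4 + h(y).
Differentiate w.r.t. y and set equal to N: the x-dependent terms already match, leaving h'(y) = -2y. Integrate: h(y) = -y^2.
So F(x,y) = -x^4y^4 - 3x^3y^4 - y^2 + 2x^2 + 3xy^4.
General solution: -x^4y^4 - 3x^3y^4 - y^2 + 2x^2 + 3xy^4 = C.


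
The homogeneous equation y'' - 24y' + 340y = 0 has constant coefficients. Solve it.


Characteristic equation: r² - 24r + 340 = 0.
Discriminant is negative; roots r = 12 ± 14i (complex conjugate pair).
General solution uses e^(α x)(C₁ cos(β x) + C₂ sin(β x)): y = e^(12x)(C₁cos(14x) + C₂sin(14x)).


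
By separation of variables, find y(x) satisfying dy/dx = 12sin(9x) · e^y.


Separate: e^(-y) dy = 12sin(9x) dx.
Integrate: -e^(-y) = -(4/3)cos(9x) + C₀.
Rearrange: e^(-y) = (4/3)cos(9x) + C.


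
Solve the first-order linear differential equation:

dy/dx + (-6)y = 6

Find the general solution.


P(x) = -6 ⇒ μ = e^(-6x).
(μ y)' = 6e^(-6x) ⇒ μ y = -e^(-6x) + C.
Divide by μ: y = -1 + Ce^(6x).


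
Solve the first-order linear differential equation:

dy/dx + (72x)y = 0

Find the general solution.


P(x) = 72x ⇒ μ = e^(36x²).
Q(x) = 0 so μ y is constant: y = Ce^(-36x²).


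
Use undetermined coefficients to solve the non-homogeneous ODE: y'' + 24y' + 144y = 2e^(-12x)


Characteristic polynomial (r + 12)² = 0; repeated root r = -12.
y_h = (C₁ + C₂x)e^(-12x). Forcing matches the repeated root (resonance), so try y_p = Ax² e^(-12x).
Substitute and solve for A: 2A = 2, so A = 1.
General solution: y = (C₁ + C₂x + x²)e^(-12x).


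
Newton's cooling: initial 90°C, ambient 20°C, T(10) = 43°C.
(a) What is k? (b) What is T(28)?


Newton's law: T(t) = T_a + (T₀ - T_a)e^(-kt).
(a) Use T(10) = 43: (43 - 20)/(90 - 20) = e^(-k·10), so k = -ln(0.329)/10 ≈ 0.1113.
(b) Apply k to t = 28: T(28) = 20 + (70)e^(-3.116) ≈ 23.1°C.


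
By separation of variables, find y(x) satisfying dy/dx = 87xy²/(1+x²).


Separate: dy/y² = 87x/(1+x²) dx.
Integrate LHS: ∫ dy/y² = -1/y.
Integrate RHS via u = 1+x²: (87/2)ln(1+x²) + C.
Result: -1/y = (87/2)ln(1+x²) + C.


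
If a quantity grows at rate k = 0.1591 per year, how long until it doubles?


Exponential growth: P(t) = P₀ e^(0.1591t). Set P(t)/P₀ = 2: e^(0.1591t) = 2.
Solve: t = ln(2)/0.1591 ≈ 4.36 years.


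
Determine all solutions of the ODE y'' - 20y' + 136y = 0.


Characteristic equation: r² - 20r + 136 = 0.
Discriminant is negative; roots r = 10 ± 6i (complex conjugate pair).
General solution uses e^(α x)(C₁ cos(β x) + C₂ sin(β x)): y = e^(10x)(C₁cos(6x) + C₂sin(6x)).


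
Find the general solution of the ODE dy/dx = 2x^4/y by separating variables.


Separate variables: y dy = 2x^4 dx.
Integrate both sides: y²/2 = (2/5)x^5 + C₀.
Multiply by 2: y² = (4/5)x^5 + C.


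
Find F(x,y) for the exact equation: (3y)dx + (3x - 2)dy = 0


Check exactness: ∂M/∂y = 3 and ∂N/∂x = 3; equal, so the equation is exact.
Integrate M with respect to x (treating y as constant): ∫M dx = 3xy + h(y).
Differentiate w.r.t. y and set equal to N: the x-dependent terms already match, leaving h'(y) = -2. Integrate: h(y) = -2y.
So F(x,y) = 3xy - 2y.
General solution: 3xy - 2y = C.


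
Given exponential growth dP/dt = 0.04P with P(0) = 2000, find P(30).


The ODE dP/dt = 0.04P has solution P(t) = P(0)e^(0.04t).
Substitute P(0) = 2000 and t = 30: P(30) = 2000 e^(1.20) ≈ 6640.


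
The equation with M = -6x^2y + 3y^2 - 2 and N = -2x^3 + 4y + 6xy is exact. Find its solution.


Check exactness: ∂M/∂y = -6x^2 + 6y and ∂N/∂x = -6x^2 + 6y; equal, so the equation is exact.
Integrate M with respect to x (treating y as constant): ∫M dx = -2x^3y + 3xy^2 - 2x + h(y).
Differentiate w.r.t. y and set equal to N: the x-dependent terms already match, leaving h'(y) = 4y. Integrate: h(y) = 2y^2.
So F(x,y) = -2x^3y + 2y^2 + 3xy^2 - 2x.
General solution: -2x^3y + 2y^2 + 3xy^2 - 2x = C.


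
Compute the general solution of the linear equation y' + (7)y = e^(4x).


P(x) = 7 ⇒ μ = e^(7x).
(μ y)' = e^(11x) ⇒ μ y = e^(11x)/11 + C.
Divide by μ: y = (1/11)e^(4x) + Ce^(-7x).


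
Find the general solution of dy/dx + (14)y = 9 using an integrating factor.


P(x) = 14, Q(x) = 9; integrating factor μ = e^(14x).
(μ y)' = 9e^(14x) ⇒ μ y = (9/14)e^(14x) + C.
Divide by μ: y = 9/14 + Ce^(-14x).


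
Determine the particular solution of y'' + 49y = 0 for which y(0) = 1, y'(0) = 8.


Characteristic roots of r² + 49 = 0 are ±7i, so y = C₁cos(7x) + C₂sin(7x).
Apply y(0) = 1: C₁ = 1. Differentiate and apply y'(0) = 8: 7·C₂ = 8, so C₂ = 8/7.
Particular solution: y = cos(7x) + (8/7)sin(7x).


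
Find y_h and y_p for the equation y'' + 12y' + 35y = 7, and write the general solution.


Characteristic roots of r² + 12r + 35 = 0 are -5, -7.
y_h = C₁e^(-5x) + C₂e^(-7x).
Constant forcing; try y_p = A. Then 35A = 7 ⇒ A = 1/5.
General solution: y = C₁e^(-5x) + C₂e^(-7x) + 1/5.


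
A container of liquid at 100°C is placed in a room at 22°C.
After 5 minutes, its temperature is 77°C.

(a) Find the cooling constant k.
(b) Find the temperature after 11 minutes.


Newton's law: T(t) = T_a + (T₀ - T_a)e^(-kt).
(a) Use T(5) = 77: (77 - 22)/(100 - 22) = e^(-k·5), so k = -ln(0.705)/5 ≈ 0.0699.
(b) Apply k to t = 11: T(11) = 22 + (78)e^(-0.769) ≈ 58.2°C.


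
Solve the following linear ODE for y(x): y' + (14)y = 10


P(x) = 14, Q(x) = 10; integrating factor μ = e^(14x).
(μ y)' = 10e^(14x) ⇒ μ y = (5/7)e^(14x) + C.
Divide by μ: y = 5/7 + Ce^(-14x).


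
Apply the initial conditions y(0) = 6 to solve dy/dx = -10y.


General solution of y' = -10y is y = Ce^(-10x).
Apply y(0) = 6: C = 6.
Particular solution: y = 6e^(-10x).


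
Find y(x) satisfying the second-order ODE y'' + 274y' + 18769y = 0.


Characteristic equation: r² + 274r + 18769 = 0, i.e. (r + 137)² = 0.
Repeated root r = -137; include an x factor for the second linearly independent solution.
General solution: y = (C₁ + C₂x)e^(-137x).


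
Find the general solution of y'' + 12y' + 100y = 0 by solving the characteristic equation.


Characteristic equation: r² + 12r + 100 = 0.
Discriminant is negative; roots r = -6 ± 8i (complex conjugate pair).
General solution uses e^(α x)(C₁ cos(β x) + C₂ sin(β x)): y = e^(-6x)(C₁cos(8x) + C₂sin(8x)).


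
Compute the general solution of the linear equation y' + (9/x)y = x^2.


P(x) = 9/x ⇒ μ = x^9.
(x^9 y)' = x^11 ⇒ x^9 y = x^12/(12) + C.
Solve for y: y = (1/12)x^3 + C/x^9.


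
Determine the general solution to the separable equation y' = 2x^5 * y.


Separate variables: dy/y = 2x^5 dx.
Integrate: ln|y| = (1/3)x^6 + C₀.
Exponentiate: y = Ce^((1/3)x^6).


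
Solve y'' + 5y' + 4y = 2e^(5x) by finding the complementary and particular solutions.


Characteristic roots of r² + 5r + 4 = 0 are -4, -1.
y_h = C₁e^(-4x) + C₂e^(-x).
Forcing exponent 5 is not a characteristic root; try y_p = Ae^(5x).
Substitute: A·(25 + (5)·5 + (4)) = A·54 = 2, so A = 1/27.
General solution: y = C₁e^(-4x) + C₂e^(-x) + (1/27)e^(5x).


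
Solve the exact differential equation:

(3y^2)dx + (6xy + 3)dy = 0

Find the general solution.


Check exactness: ∂M/∂y = 6y and ∂N/∂x = 6y; equal, so the equation is exact.
Integrate M with respect to x (treating y as constant): ∫M dx = 3xy^2 + h(y).
Differentiate w.r.t. y and set equal to N: the x-dependent terms already match, leaving h'(y) = 3. Integrate: h(y) = 3y.
So F(x,y) = 3xy^2 + 3y.
General solution: 3xy^2 + 3y = C.


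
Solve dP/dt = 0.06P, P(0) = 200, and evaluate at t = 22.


The ODE dP/dt = 0.06P has solution P(t) = P(0)e^(0.06t).
Substitute P(0) = 200 and t = 22: P(22) = 200 e^(1.32) ≈ 749.


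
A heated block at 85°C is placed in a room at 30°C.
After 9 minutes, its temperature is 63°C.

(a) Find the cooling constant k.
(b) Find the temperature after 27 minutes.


Newton's law: T(t) = T_a + (T₀ - T_a)e^(-kt).
(a) Use T(9) = 63: (63 - 30)/(85 - 30) = e^(-k·9), so k = -ln(0.600)/9 ≈ 0.0568.
(b) Apply k to t = 27: T(27) = 30 + (55)e^(-1.532) ≈ 41.9°C.


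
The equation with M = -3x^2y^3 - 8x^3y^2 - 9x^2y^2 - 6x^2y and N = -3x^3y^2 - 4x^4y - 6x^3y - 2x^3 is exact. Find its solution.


Check exactness: ∂M/∂y = -9x^2y^2 - 16x^3y - 18x^2y - 6x^2 and ∂N/∂x = -9x^2y^2 - 16x^3y - 18x^2y - 6x^2; equal, so the equation is exact.
Integrate M with respect to x (treating y as constant): ∫M dx = -x^3y^3 - 2x^4y^2 - 3x^3y^2 - 2x^3y + h(y).
Differentiate w.r.t. y and set equal to N: all terms match, so h'(y) = 0 and h is a constant absorbed into C.
General solution: -x^3y^3 - 2x^4y^2 - 3x^3y^2 - 2x^3y = C.


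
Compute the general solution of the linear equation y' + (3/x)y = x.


P(x) = 3/x ⇒ μ = x^3.
(x^3 y)' = x^3·x^1 = x^4.
Integrate: x^3 y = x^5/(5) + C.
Solve for y: y = (1/5)x^2 + C/x^3.


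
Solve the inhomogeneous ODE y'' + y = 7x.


Homogeneous: r² + 1 = 0 ⇒ r = ±1i, y_h = C₁cos(x) + C₂sin(x).
Polynomial forcing; try y_p = Ax + B. Then y_p'' + 1 y_p = 1(Ax + B) = 7x, so B = 0 and A = 7.
General solution: y = C₁cos(x) + C₂sin(x) + 7x.


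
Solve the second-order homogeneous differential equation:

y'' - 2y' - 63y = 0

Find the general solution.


Characteristic equation: r² - 2r - 63 = 0.
Factor: (r + 7)(r - 9) = 0 ⇒ r = -7, 9 (distinct real).
General solution: y = C₁e^(-7x) + C₂e^(9x).


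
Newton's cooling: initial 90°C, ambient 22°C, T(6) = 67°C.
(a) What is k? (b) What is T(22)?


Newton's law: T(t) = T_a + (T₀ - T_a)e^(-kt).
(a) Use T(6) = 67: (67 - 22)/(90 - 22) = e^(-k·6), so k = -ln(0.662)/6 ≈ 0.0688.
(b) Apply k to t = 22: T(22) = 22 + (68)e^(-1.514) ≈ 37.0°C.


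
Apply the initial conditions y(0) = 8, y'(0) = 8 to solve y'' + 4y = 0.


Characteristic roots of r² + 4 = 0 are ±2i, so y = C₁cos(2x) + C₂sin(2x).
Apply y(0) = 8: C₁ = 8. Differentiate and apply y'(0) = 8: 2·C₂ = 8, so C₂ = 4.
Particular solution: y = 8cos(2x) + 4sin(2x).


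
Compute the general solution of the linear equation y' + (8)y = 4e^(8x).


P(x) = 8 ⇒ μ = e^(8x).
(μ y)' = 4e^(16x) ⇒ μ y = (4/16)e^(16x) + C.
Divide by μ: y = (1/4)e^(8x) + Ce^(-8x).


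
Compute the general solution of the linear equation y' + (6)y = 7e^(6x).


P(x) = 6 ⇒ μ = e^(6x).
(μ y)' = 7e^(12x) ⇒ μ y = (7/12)e^(12x) + C.
Divide by μ: y = (7/12)e^(6x) + Ce^(-6x).


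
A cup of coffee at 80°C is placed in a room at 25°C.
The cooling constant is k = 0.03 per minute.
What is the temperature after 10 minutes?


Newton's law: dT/dt = -k(T - T_a) has solution T(t) = T_a + (T₀ - T_a)e^(-kt).
Plug in T_a = 25, T₀ = 80, k = 0.03, t = 10: T(10) = 25 + (55)e^(-0.30) ≈ 65.7°C.


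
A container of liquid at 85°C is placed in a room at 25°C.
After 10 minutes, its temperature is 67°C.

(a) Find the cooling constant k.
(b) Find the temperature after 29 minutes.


Newton's law: T(t) = T_a + (T₀ - T_a)e^(-kt).
(a) Use T(10) = 67: (67 - 25)/(85 - 25) = e^(-k·10), so k = -ln(0.700)/10 ≈ 0.0357.
(b) Apply k to t = 29: T(29) = 25 + (60)e^(-1.034) ≈ 46.3°C.
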